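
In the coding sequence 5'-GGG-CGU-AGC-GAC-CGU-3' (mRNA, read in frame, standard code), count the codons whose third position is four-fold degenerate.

Codon 1 GGG (Gly): third position 4-fold.
Codon 2 CGU (Arg): third position 4-fold.
Codon 3 AGC (Ser): third position 2-fold.
Codon 4 GAC (Asp): third position 2-fold.
Codon 5 CGU (Arg): third position 4-fold.
Four-fold degenerate third positions: 3.

3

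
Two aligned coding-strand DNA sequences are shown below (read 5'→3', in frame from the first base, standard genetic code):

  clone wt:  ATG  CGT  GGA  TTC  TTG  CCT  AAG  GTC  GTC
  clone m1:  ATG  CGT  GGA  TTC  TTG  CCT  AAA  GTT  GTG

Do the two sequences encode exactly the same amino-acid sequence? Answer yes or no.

Codon 1: ATG Met / ATG Met — identical.
Codon 2: CGT Arg / CGT Arg — identical.
Codon 3: GGA Gly / GGA Gly — identical.
Codon 4: TTC Phe / TTC Phe — identical.
Codon 5: TTG Leu / TTG Leu — identical.
Codon 6: CCT Pro / CCT Pro — identical.
Codon 7: AAG Lys / AAA Lys — synonymous.
Codon 8: GTC Val / GTT Val — synonymous.
Codon 9: GTC Val / GTG Val — synonymous.
Nonsynonymous differences: 0 → same protein.

yes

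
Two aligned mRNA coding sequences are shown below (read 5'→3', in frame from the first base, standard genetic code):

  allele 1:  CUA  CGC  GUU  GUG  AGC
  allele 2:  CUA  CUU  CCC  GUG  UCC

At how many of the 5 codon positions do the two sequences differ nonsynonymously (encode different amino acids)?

Codon 1: CUA Leu / CUA Leu — identical.
Codon 2: CGC Arg / CUU Leu — nonsynonymous.
Codon 3: GUU Val / CCC Pro — nonsynonymous.
Codon 4: GUG Val / GUG Val — identical.
Codon 5: AGC Ser / UCC Ser — synonymous.
Nonsynonymous differences: 2.

2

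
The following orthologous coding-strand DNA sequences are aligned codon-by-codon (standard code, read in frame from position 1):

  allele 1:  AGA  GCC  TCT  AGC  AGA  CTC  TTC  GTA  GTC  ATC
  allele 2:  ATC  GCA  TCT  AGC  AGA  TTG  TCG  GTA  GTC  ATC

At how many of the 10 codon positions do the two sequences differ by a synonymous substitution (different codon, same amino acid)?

2

Codon 1: AGA Arg / ATC Ile — nonsynonymous.
Codon 2: GCC Ala / GCA Ala — synonymous.
Codon 3: TCT Ser / TCT Ser — identical.
Codon 4: AGC Ser / AGC Ser — identical.
Codon 5: AGA Arg / AGA Arg — identical.
Codon 6: CTC Leu / TTG Leu — synonymous.
Codon 7: TTC Phe / TCG Ser — nonsynonymous.
Codon 8: GTA Val / GTA Val — identical.
Codon 9: GTC Val / GTC Val — identical.
Codon 10: ATC Ile / ATC Ile — identical.
Synonymous differences: 2.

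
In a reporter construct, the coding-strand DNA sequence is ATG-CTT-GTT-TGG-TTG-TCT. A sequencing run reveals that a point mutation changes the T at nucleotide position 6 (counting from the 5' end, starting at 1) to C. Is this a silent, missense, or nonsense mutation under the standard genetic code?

silent

Position 6 falls in codon 2: CTT → Leu.
After the substitution the codon is CTC → Leu.
Both encode Leu, so the change is synonymous.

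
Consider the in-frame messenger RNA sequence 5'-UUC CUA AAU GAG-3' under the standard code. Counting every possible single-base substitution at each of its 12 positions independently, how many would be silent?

7

Codon 1 (UUC, Phe): 1 synonymous substitution.
Codon 2 (CUA, Leu): 4 synonymous substitutions.
Codon 3 (AAU, Asn): 1 synonymous substitution.
Codon 4 (GAG, Glu): 1 synonymous substitution.
Total: 1 + 4 + 1 + 1 = 7.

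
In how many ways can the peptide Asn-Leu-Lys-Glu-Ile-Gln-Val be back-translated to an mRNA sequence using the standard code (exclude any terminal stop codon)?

Asn: 2 codons.
Leu: 6 codons.
Lys: 2 codons.
Glu: 2 codons.
Ile: 3 codons.
Gln: 2 codons.
Val: 4 codons.
2 × 6 × 2 × 2 × 3 × 2 × 4 = 1152.

1152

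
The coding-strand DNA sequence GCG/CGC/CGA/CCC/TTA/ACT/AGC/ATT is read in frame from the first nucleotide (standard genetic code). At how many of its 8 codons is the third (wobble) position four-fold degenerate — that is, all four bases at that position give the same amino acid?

Codon 1 GCG (Ala): third position 4-fold.
Codon 2 CGC (Arg): third position 4-fold.
Codon 3 CGA (Arg): third position 4-fold.
Codon 4 CCC (Pro): third position 4-fold.
Codon 5 TTA (Leu): third position 2-fold.
Codon 6 ACT (Thr): third position 4-fold.
Codon 7 AGC (Ser): third position 2-fold.
Codon 8 ATT (Ile): third position 3-fold.
Four-fold degenerate third positions: 5.

5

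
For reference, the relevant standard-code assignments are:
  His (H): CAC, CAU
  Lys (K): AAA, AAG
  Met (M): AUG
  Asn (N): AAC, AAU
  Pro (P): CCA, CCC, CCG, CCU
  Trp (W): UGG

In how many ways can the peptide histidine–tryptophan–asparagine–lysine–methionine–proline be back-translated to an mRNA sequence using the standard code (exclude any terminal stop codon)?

His: 2 codons.
Trp: 1 codon.
Asn: 2 codons.
Lys: 2 codons.
Met: 1 codon.
Pro: 4 codons.
2 × 1 × 2 × 2 × 1 × 4 = 32.

32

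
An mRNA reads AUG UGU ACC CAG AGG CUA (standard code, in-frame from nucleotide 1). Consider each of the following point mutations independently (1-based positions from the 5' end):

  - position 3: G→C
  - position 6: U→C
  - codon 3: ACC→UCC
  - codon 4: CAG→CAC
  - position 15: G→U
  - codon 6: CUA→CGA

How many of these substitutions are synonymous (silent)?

Codon 1: AUG (Met) → AUC (Ile) — missense.
Codon 2: UGU (Cys) → UGC (Cys) — synonymous.
Codon 3: ACC (Thr) → UCC (Ser) — missense.
Codon 4: CAG (Gln) → CAC (His) — missense.
Codon 5: AGG (Arg) → AGU (Ser) — missense.
Codon 6: CUA (Leu) → CGA (Arg) — missense.
Synonymous: 1 of 6.

1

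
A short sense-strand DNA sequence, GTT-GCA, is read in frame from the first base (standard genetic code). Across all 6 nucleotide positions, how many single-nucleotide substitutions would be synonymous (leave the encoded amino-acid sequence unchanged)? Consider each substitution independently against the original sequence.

6

Codon 1 (GTT, Val): 3 synonymous substitutions.
Codon 2 (GCA, Ala): 3 synonymous substitutions.
Total: 3 + 3 = 6.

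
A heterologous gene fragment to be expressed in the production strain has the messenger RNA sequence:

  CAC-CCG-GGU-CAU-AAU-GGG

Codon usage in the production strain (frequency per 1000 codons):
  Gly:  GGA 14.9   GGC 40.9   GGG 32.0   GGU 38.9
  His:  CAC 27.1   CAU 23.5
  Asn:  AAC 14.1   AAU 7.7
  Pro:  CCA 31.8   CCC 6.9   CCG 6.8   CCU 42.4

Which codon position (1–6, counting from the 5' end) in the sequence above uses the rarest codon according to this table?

Codon 1 CAC (His): 27.1 per 1000.
Codon 2 CCG (Pro): 6.8 per 1000.
Codon 3 GGU (Gly): 38.9 per 1000.
Codon 4 CAU (His): 23.5 per 1000.
Codon 5 AAU (Asn): 7.7 per 1000.
Codon 6 GGG (Gly): 32.0 per 1000.
Lowest frequency is 6.8 at codon 2.

2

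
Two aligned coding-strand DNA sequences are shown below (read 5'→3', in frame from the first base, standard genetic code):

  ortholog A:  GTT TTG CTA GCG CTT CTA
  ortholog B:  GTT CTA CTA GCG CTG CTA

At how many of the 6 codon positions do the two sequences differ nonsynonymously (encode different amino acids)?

Codon 1: GTT Val / GTT Val — identical.
Codon 2: TTG Leu / CTA Leu — synonymous.
Codon 3: CTA Leu / CTA Leu — identical.
Codon 4: GCG Ala / GCG Ala — identical.
Codon 5: CTT Leu / CTG Leu — synonymous.
Codon 6: CTA Leu / CTA Leu — identical.
Nonsynonymous differences: 0.

0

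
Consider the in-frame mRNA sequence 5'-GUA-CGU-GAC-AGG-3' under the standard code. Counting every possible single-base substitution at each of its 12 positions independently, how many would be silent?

Codon 1 (GUA, Val): 3 synonymous substitutions.
Codon 2 (CGU, Arg): 3 synonymous substitutions.
Codon 3 (GAC, Asp): 1 synonymous substitution.
Codon 4 (AGG, Arg): 2 synonymous substitutions.
Total: 3 + 3 + 1 + 2 = 9.

9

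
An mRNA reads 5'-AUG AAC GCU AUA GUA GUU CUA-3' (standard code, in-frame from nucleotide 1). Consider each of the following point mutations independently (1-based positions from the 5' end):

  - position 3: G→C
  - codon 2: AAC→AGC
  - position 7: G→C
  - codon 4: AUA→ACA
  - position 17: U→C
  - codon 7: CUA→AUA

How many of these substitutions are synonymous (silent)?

0

Codon 1: AUG (Met) → AUC (Ile) — missense.
Codon 2: AAC (Asn) → AGC (Ser) — missense.
Codon 3: GCU (Ala) → CCU (Pro) — missense.
Codon 4: AUA (Ile) → ACA (Thr) — missense.
Codon 6: GUU (Val) → GCU (Ala) — missense.
Codon 7: CUA (Leu) → AUA (Ile) — missense.
Synonymous: 0 of 6.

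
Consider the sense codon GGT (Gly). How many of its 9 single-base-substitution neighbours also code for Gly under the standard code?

3

Position 1: none → 0 synonymous.
Position 2: none → 0 synonymous.
Position 3: GGC, GGA, GGG → 3 synonymous.
Total: 0 + 0 + 3 = 3.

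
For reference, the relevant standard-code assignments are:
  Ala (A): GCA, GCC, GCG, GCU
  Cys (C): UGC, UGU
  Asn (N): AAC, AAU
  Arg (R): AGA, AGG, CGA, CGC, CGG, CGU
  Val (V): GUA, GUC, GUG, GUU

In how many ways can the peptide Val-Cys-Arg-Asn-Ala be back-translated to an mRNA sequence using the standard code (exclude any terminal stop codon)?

Val: 4 codons.
Cys: 2 codons.
Arg: 6 codons.
Asn: 2 codons.
Ala: 4 codons.
4 × 2 × 6 × 2 × 4 = 384.

384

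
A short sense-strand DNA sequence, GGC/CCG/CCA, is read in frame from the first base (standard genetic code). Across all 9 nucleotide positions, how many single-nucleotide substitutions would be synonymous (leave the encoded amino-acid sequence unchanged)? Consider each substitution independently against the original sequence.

Codon 1 (GGC, Gly): 3 synonymous substitutions.
Codon 2 (CCG, Pro): 3 synonymous substitutions.
Codon 3 (CCA, Pro): 3 synonymous substitutions.
Total: 3 + 3 + 3 = 9.

9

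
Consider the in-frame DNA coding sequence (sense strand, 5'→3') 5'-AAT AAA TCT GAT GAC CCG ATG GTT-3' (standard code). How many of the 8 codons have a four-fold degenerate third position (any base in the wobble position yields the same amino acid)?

3

Codon 1 AAT (Asn): third position 2-fold.
Codon 2 AAA (Lys): third position 2-fold.
Codon 3 TCT (Ser): third position 4-fold.
Codon 4 GAT (Asp): third position 2-fold.
Codon 5 GAC (Asp): third position 2-fold.
Codon 6 CCG (Pro): third position 4-fold.
Codon 7 ATG (Met): third position 1-fold.
Codon 8 GTT (Val): third position 4-fold.
Four-fold degenerate third positions: 3.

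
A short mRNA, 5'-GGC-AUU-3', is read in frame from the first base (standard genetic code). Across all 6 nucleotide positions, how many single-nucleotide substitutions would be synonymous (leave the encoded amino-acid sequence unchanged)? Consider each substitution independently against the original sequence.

5

Codon 1 (GGC, Gly): 3 synonymous substitutions.
Codon 2 (AUU, Ile): 2 synonymous substitutions.
Total: 3 + 2 = 5.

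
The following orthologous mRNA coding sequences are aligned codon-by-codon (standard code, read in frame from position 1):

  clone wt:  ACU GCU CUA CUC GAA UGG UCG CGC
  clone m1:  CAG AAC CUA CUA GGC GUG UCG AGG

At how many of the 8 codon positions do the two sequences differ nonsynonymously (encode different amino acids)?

Codon 1: ACU Thr / CAG Gln — nonsynonymous.
Codon 2: GCU Ala / AAC Asn — nonsynonymous.
Codon 3: CUA Leu / CUA Leu — identical.
Codon 4: CUC Leu / CUA Leu — synonymous.
Codon 5: GAA Glu / GGC Gly — nonsynonymous.
Codon 6: UGG Trp / GUG Val — nonsynonymous.
Codon 7: UCG Ser / UCG Ser — identical.
Codon 8: CGC Arg / AGG Arg — synonymous.
Nonsynonymous differences: 4.

4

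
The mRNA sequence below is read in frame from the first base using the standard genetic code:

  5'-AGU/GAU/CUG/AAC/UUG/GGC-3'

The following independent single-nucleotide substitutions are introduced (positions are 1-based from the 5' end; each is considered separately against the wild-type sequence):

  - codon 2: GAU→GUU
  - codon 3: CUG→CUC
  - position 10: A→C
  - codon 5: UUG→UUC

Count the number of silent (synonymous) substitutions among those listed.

Codon 2: GAU (Asp) → GUU (Val) — missense.
Codon 3: CUG (Leu) → CUC (Leu) — synonymous.
Codon 4: AAC (Asn) → CAC (His) — missense.
Codon 5: UUG (Leu) → UUC (Phe) — missense.
Synonymous: 1 of 4.

1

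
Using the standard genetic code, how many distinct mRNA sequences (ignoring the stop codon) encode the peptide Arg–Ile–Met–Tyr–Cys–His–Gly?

Arg: 6 codons.
Ile: 3 codons.
Met: 1 codon.
Tyr: 2 codons.
Cys: 2 codons.
His: 2 codons.
Gly: 4 codons.
6 × 3 × 1 × 2 × 2 × 2 × 4 = 576.

576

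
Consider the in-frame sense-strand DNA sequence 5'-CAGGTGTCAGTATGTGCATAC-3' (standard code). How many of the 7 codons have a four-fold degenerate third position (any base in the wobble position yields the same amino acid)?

Codon 1 CAG (Gln): third position 2-fold.
Codon 2 GTG (Val): third position 4-fold.
Codon 3 TCA (Ser): third position 4-fold.
Codon 4 GTA (Val): third position 4-fold.
Codon 5 TGT (Cys): third position 2-fold.
Codon 6 GCA (Ala): third position 4-fold.
Codon 7 TAC (Tyr): third position 2-fold.
Four-fold degenerate third positions: 4.

4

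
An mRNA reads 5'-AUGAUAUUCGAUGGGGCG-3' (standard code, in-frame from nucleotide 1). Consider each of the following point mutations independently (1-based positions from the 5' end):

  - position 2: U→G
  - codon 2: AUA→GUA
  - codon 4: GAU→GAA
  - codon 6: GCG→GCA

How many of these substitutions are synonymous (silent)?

Codon 1: AUG (Met) → AGG (Arg) — missense.
Codon 2: AUA (Ile) → GUA (Val) — missense.
Codon 4: GAU (Asp) → GAA (Glu) — missense.
Codon 6: GCG (Ala) → GCA (Ala) — synonymous.
Synonymous: 1 of 4.

1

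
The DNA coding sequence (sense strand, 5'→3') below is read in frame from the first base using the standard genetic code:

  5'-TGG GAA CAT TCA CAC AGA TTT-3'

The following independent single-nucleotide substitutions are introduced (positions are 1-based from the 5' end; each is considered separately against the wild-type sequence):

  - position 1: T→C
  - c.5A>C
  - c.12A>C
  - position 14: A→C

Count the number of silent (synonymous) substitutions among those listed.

1

Codon 1: TGG (Trp) → CGG (Arg) — missense.
Codon 2: GAA (Glu) → GCA (Ala) — missense.
Codon 4: TCA (Ser) → TCC (Ser) — synonymous.
Codon 5: CAC (His) → CCC (Pro) — missense.
Synonymous: 1 of 4.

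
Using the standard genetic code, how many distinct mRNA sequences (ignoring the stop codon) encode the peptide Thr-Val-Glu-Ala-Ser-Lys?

Thr: 4 codons.
Val: 4 codons.
Glu: 2 codons.
Ala: 4 codons.
Ser: 6 codons.
Lys: 2 codons.
4 × 4 × 2 × 4 × 6 × 2 = 1536.

1536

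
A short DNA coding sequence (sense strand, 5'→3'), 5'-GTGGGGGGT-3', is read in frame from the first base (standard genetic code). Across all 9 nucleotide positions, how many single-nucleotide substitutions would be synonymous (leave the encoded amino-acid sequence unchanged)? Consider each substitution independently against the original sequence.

Codon 1 (GTG, Val): 3 synonymous substitutions.
Codon 2 (GGG, Gly): 3 synonymous substitutions.
Codon 3 (GGT, Gly): 3 synonymous substitutions.
Total: 3 + 3 + 3 = 9.

9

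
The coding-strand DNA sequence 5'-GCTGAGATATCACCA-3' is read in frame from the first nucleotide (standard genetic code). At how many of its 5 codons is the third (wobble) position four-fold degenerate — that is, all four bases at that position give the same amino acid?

Codon 1 GCT (Ala): third position 4-fold.
Codon 2 GAG (Glu): third position 2-fold.
Codon 3 ATA (Ile): third position 3-fold.
Codon 4 TCA (Ser): third position 4-fold.
Codon 5 CCA (Pro): third position 4-fold.
Four-fold degenerate third positions: 3.

3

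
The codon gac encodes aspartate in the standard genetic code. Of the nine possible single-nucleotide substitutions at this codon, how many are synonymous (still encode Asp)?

Position 1: none → 0 synonymous.
Position 2: none → 0 synonymous.
Position 3: GAU → 1 synonymous.
Total: 0 + 0 + 1 = 1.

1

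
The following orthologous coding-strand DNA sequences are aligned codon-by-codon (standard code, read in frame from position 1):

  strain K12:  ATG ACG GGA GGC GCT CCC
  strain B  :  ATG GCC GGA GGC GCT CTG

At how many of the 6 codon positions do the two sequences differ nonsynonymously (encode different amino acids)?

Codon 1: ATG Met / ATG Met — identical.
Codon 2: ACG Thr / GCC Ala — nonsynonymous.
Codon 3: GGA Gly / GGA Gly — identical.
Codon 4: GGC Gly / GGC Gly — identical.
Codon 5: GCT Ala / GCT Ala — identical.
Codon 6: CCC Pro / CTG Leu — nonsynonymous.
Nonsynonymous differences: 2.

2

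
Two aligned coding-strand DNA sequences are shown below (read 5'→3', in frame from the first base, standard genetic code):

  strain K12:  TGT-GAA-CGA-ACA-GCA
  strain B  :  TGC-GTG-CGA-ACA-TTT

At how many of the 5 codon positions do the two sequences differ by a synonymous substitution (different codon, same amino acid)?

1

Codon 1: TGT Cys / TGC Cys — synonymous.
Codon 2: GAA Glu / GTG Val — nonsynonymous.
Codon 3: CGA Arg / CGA Arg — identical.
Codon 4: ACA Thr / ACA Thr — identical.
Codon 5: GCA Ala / TTT Phe — nonsynonymous.
Synonymous differences: 1.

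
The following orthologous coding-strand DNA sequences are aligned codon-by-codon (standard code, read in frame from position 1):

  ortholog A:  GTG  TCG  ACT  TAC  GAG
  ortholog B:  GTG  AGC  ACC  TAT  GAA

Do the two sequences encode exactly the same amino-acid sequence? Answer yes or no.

yes

Codon 1: GTG Val / GTG Val — identical.
Codon 2: TCG Ser / AGC Ser — synonymous.
Codon 3: ACT Thr / ACC Thr — synonymous.
Codon 4: TAC Tyr / TAT Tyr — synonymous.
Codon 5: GAG Glu / GAA Glu — synonymous.
Nonsynonymous differences: 0 → same protein.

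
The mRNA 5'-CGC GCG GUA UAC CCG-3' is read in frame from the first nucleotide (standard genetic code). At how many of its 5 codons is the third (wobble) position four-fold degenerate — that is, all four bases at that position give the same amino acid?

4

Codon 1 CGC (Arg): third position 4-fold.
Codon 2 GCG (Ala): third position 4-fold.
Codon 3 GUA (Val): third position 4-fold.
Codon 4 UAC (Tyr): third position 2-fold.
Codon 5 CCG (Pro): third position 4-fold.
Four-fold degenerate third positions: 4.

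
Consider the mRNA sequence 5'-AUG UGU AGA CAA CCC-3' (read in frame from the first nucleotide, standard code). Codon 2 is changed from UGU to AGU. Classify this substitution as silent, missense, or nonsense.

Position 4 falls in codon 2: UGU → Cys.
After the substitution the codon is AGU → Ser.
Cys ≠ Ser, so this is a missense mutation.

missense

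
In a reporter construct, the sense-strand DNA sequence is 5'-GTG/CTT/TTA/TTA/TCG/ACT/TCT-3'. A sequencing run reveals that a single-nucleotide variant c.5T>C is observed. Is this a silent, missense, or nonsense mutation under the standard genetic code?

missense

Position 5 falls in codon 2: CTT → Leu.
After the substitution the codon is CCT → Pro.
Leu ≠ Pro, so this is a missense mutation.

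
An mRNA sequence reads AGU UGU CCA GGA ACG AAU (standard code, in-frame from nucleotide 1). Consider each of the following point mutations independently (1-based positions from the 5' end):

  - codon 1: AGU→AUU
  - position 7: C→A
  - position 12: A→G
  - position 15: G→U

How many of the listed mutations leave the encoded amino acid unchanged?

Codon 1: AGU (Ser) → AUU (Ile) — missense.
Codon 3: CCA (Pro) → ACA (Thr) — missense.
Codon 4: GGA (Gly) → GGG (Gly) — synonymous.
Codon 5: ACG (Thr) → ACU (Thr) — synonymous.
Synonymous: 2 of 4.

2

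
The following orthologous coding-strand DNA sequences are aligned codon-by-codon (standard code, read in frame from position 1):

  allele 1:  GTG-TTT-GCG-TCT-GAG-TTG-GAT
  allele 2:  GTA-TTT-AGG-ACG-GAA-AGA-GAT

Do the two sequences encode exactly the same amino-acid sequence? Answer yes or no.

no

Codon 1: GTG Val / GTA Val — synonymous.
Codon 2: TTT Phe / TTT Phe — identical.
Codon 3: GCG Ala / AGG Arg — nonsynonymous.
Codon 4: TCT Ser / ACG Thr — nonsynonymous.
Codon 5: GAG Glu / GAA Glu — synonymous.
Codon 6: TTG Leu / AGA Arg — nonsynonymous.
Codon 7: GAT Asp / GAT Asp — identical.
Nonsynonymous differences: 3 → different protein.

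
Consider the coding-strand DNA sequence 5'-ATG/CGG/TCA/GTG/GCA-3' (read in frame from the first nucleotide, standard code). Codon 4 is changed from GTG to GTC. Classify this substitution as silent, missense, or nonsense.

silent

Position 12 falls in codon 4: GTG → Val.
After the substitution the codon is GTC → Val.
Both encode Val, so the change is synonymous.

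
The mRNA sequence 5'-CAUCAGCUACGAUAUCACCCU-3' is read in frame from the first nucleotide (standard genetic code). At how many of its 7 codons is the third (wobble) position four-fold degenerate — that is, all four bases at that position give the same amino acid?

Codon 1 CAU (His): third position 2-fold.
Codon 2 CAG (Gln): third position 2-fold.
Codon 3 CUA (Leu): third position 4-fold.
Codon 4 CGA (Arg): third position 4-fold.
Codon 5 UAU (Tyr): third position 2-fold.
Codon 6 CAC (His): third position 2-fold.
Codon 7 CCU (Pro): third position 4-fold.
Four-fold degenerate third positions: 3.

3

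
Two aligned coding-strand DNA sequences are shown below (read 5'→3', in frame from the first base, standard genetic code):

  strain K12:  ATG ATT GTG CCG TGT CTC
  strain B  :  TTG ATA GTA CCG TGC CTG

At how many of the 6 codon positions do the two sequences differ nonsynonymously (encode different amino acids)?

Codon 1: ATG Met / TTG Leu — nonsynonymous.
Codon 2: ATT Ile / ATA Ile — synonymous.
Codon 3: GTG Val / GTA Val — synonymous.
Codon 4: CCG Pro / CCG Pro — identical.
Codon 5: TGT Cys / TGC Cys — synonymous.
Codon 6: CTC Leu / CTG Leu — synonymous.
Nonsynonymous differences: 1.

1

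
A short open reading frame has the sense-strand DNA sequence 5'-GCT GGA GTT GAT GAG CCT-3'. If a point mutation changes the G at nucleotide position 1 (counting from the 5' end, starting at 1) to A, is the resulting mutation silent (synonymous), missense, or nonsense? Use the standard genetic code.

missense

Position 1 falls in codon 1: GCT → Ala.
After the substitution the codon is ACT → Thr.
Ala ≠ Thr, so this is a missense mutation.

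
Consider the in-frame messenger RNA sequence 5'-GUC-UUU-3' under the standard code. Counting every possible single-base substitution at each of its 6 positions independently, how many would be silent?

Codon 1 (GUC, Val): 3 synonymous substitutions.
Codon 2 (UUU, Phe): 1 synonymous substitution.
Total: 3 + 1 = 4.

4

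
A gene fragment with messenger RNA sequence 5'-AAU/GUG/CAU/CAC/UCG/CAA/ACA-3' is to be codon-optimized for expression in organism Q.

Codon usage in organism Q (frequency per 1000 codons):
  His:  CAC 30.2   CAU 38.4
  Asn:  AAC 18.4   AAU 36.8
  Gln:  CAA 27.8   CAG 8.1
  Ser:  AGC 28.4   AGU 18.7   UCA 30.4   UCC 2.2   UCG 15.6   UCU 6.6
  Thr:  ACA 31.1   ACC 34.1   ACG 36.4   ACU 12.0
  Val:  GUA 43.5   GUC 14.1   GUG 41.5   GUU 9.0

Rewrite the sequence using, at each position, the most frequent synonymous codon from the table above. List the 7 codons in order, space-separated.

Codon 1 (Asn): best is AAU at 36.8.
Codon 2 (Val): best is GUA at 43.5.
Codon 3 (His): best is CAU at 38.4.
Codon 4 (His): best is CAU at 38.4.
Codon 5 (Ser): best is UCA at 30.4.
Codon 6 (Gln): best is CAA at 27.8.
Codon 7 (Thr): best is ACG at 36.4.

AAU GUA CAU CAU UCA CAA ACG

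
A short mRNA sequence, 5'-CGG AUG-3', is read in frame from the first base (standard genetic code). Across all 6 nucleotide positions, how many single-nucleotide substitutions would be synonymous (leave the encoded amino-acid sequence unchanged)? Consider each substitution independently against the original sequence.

Codon 1 (CGG, Arg): 4 synonymous substitutions.
Codon 2 (AUG, Met): 0 synonymous substitutions.
Total: 4 + 0 = 4.

4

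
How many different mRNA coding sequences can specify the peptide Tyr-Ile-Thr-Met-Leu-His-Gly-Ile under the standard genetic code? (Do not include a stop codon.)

Tyr: 2 codons.
Ile: 3 codons.
Thr: 4 codons.
Met: 1 codon.
Leu: 6 codons.
His: 2 codons.
Gly: 4 codons.
Ile: 3 codons.
2 × 3 × 4 × 1 × 6 × 2 × 4 × 3 = 3456.

3456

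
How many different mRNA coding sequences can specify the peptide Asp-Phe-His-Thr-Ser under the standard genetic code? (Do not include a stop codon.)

192

Asp: 2 codons.
Phe: 2 codons.
His: 2 codons.
Thr: 4 codons.
Ser: 6 codons.
2 × 2 × 2 × 4 × 6 = 192.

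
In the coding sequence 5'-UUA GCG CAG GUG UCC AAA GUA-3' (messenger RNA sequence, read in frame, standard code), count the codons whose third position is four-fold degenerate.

Codon 1 UUA (Leu): third position 2-fold.
Codon 2 GCG (Ala): third position 4-fold.
Codon 3 CAG (Gln): third position 2-fold.
Codon 4 GUG (Val): third position 4-fold.
Codon 5 UCC (Ser): third position 4-fold.
Codon 6 AAA (Lys): third position 2-fold.
Codon 7 GUA (Val): third position 4-fold.
Four-fold degenerate third positions: 4.

4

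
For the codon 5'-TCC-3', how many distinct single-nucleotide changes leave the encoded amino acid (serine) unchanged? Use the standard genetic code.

3

Position 1: none → 0 synonymous.
Position 2: none → 0 synonymous.
Position 3: TCT, TCA, TCG → 3 synonymous.
Total: 0 + 0 + 3 = 3.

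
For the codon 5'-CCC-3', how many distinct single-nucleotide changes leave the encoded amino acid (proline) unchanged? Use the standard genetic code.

Position 1: none → 0 synonymous.
Position 2: none → 0 synonymous.
Position 3: CCT, CCA, CCG → 3 synonymous.
Total: 0 + 0 + 3 = 3.

3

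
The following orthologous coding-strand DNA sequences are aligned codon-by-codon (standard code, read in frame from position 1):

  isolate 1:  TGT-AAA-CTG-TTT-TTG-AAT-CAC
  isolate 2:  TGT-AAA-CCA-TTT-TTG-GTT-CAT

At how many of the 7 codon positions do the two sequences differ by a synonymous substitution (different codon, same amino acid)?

Codon 1: TGT Cys / TGT Cys — identical.
Codon 2: AAA Lys / AAA Lys — identical.
Codon 3: CTG Leu / CCA Pro — nonsynonymous.
Codon 4: TTT Phe / TTT Phe — identical.
Codon 5: TTG Leu / TTG Leu — identical.
Codon 6: AAT Asn / GTT Val — nonsynonymous.
Codon 7: CAC His / CAT His — synonymous.
Synonymous differences: 1.

1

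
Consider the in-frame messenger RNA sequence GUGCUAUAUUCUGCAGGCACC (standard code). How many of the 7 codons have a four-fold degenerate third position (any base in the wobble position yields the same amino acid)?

6

Codon 1 GUG (Val): third position 4-fold.
Codon 2 CUA (Leu): third position 4-fold.
Codon 3 UAU (Tyr): third position 2-fold.
Codon 4 UCU (Ser): third position 4-fold.
Codon 5 GCA (Ala): third position 4-fold.
Codon 6 GGC (Gly): third position 4-fold.
Codon 7 ACC (Thr): third position 4-fold.
Four-fold degenerate third positions: 6.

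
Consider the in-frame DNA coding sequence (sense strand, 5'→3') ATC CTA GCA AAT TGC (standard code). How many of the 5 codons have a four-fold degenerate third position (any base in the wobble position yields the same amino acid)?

2

Codon 1 ATC (Ile): third position 3-fold.
Codon 2 CTA (Leu): third position 4-fold.
Codon 3 GCA (Ala): third position 4-fold.
Codon 4 AAT (Asn): third position 2-fold.
Codon 5 TGC (Cys): third position 2-fold.
Four-fold degenerate third positions: 2.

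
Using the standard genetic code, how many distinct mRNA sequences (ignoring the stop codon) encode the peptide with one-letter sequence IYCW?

Ile: 3 codons.
Tyr: 2 codons.
Cys: 2 codons.
Trp: 1 codon.
3 × 2 × 2 × 1 = 12.

12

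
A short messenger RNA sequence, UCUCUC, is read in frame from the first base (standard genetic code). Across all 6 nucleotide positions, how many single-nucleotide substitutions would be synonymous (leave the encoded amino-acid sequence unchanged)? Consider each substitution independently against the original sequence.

Codon 1 (UCU, Ser): 3 synonymous substitutions.
Codon 2 (CUC, Leu): 3 synonymous substitutions.
Total: 3 + 3 = 6.

6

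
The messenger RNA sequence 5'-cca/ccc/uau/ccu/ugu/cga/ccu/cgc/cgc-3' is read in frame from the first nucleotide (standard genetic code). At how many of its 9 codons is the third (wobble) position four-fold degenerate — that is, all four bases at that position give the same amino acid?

Codon 1 CCA (Pro): third position 4-fold.
Codon 2 CCC (Pro): third position 4-fold.
Codon 3 UAU (Tyr): third position 2-fold.
Codon 4 CCU (Pro): third position 4-fold.
Codon 5 UGU (Cys): third position 2-fold.
Codon 6 CGA (Arg): third position 4-fold.
Codon 7 CCU (Pro): third position 4-fold.
Codon 8 CGC (Arg): third position 4-fold.
Codon 9 CGC (Arg): third position 4-fold.
Four-fold degenerate third positions: 7.

7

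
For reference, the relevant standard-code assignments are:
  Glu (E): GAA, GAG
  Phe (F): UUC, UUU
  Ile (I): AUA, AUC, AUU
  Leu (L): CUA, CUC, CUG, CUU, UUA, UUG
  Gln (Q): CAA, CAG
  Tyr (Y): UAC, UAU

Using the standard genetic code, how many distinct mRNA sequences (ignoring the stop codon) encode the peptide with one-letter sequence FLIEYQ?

Phe: 2 codons.
Leu: 6 codons.
Ile: 3 codons.
Glu: 2 codons.
Tyr: 2 codons.
Gln: 2 codons.
2 × 6 × 3 × 2 × 2 × 2 = 288.

288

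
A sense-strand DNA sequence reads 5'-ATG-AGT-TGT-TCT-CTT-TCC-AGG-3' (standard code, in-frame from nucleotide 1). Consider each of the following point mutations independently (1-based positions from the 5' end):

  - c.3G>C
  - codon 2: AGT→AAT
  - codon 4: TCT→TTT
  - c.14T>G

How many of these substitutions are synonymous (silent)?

0

Codon 1: ATG (Met) → ATC (Ile) — missense.
Codon 2: AGT (Ser) → AAT (Asn) — missense.
Codon 4: TCT (Ser) → TTT (Phe) — missense.
Codon 5: CTT (Leu) → CGT (Arg) — missense.
Synonymous: 0 of 4.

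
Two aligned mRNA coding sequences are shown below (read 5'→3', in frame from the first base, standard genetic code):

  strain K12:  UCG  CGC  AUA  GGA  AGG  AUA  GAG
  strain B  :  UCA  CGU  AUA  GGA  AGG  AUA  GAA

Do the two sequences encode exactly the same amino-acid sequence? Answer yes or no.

yes

Codon 1: UCG Ser / UCA Ser — synonymous.
Codon 2: CGC Arg / CGU Arg — synonymous.
Codon 3: AUA Ile / AUA Ile — identical.
Codon 4: GGA Gly / GGA Gly — identical.
Codon 5: AGG Arg / AGG Arg — identical.
Codon 6: AUA Ile / AUA Ile — identical.
Codon 7: GAG Glu / GAA Glu — synonymous.
Nonsynonymous differences: 0 → same protein.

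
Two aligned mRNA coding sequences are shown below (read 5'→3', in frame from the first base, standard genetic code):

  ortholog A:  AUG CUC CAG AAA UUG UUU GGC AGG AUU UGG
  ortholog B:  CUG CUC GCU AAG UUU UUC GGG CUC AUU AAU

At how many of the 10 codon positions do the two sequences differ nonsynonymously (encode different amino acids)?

Codon 1: AUG Met / CUG Leu — nonsynonymous.
Codon 2: CUC Leu / CUC Leu — identical.
Codon 3: CAG Gln / GCU Ala — nonsynonymous.
Codon 4: AAA Lys / AAG Lys — synonymous.
Codon 5: UUG Leu / UUU Phe — nonsynonymous.
Codon 6: UUU Phe / UUC Phe — synonymous.
Codon 7: GGC Gly / GGG Gly — synonymous.
Codon 8: AGG Arg / CUC Leu — nonsynonymous.
Codon 9: AUU Ile / AUU Ile — identical.
Codon 10: UGG Trp / AAU Asn — nonsynonymous.
Nonsynonymous differences: 5.

5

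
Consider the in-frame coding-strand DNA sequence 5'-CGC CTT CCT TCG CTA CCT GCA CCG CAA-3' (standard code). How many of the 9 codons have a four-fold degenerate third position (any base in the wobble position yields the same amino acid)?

8

Codon 1 CGC (Arg): third position 4-fold.
Codon 2 CTT (Leu): third position 4-fold.
Codon 3 CCT (Pro): third position 4-fold.
Codon 4 TCG (Ser): third position 4-fold.
Codon 5 CTA (Leu): third position 4-fold.
Codon 6 CCT (Pro): third position 4-fold.
Codon 7 GCA (Ala): third position 4-fold.
Codon 8 CCG (Pro): third position 4-fold.
Codon 9 CAA (Gln): third position 2-fold.
Four-fold degenerate third positions: 8.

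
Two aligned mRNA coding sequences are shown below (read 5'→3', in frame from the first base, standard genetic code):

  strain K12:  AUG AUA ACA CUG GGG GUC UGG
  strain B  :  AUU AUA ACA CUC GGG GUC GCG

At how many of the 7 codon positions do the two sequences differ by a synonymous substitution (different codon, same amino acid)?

1

Codon 1: AUG Met / AUU Ile — nonsynonymous.
Codon 2: AUA Ile / AUA Ile — identical.
Codon 3: ACA Thr / ACA Thr — identical.
Codon 4: CUG Leu / CUC Leu — synonymous.
Codon 5: GGG Gly / GGG Gly — identical.
Codon 6: GUC Val / GUC Val — identical.
Codon 7: UGG Trp / GCG Ala — nonsynonymous.
Synonymous differences: 1.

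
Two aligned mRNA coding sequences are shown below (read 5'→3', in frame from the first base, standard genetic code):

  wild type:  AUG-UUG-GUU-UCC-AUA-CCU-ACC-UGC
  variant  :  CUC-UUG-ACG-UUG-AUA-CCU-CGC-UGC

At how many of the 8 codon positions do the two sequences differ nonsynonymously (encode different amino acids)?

4

Codon 1: AUG Met / CUC Leu — nonsynonymous.
Codon 2: UUG Leu / UUG Leu — identical.
Codon 3: GUU Val / ACG Thr — nonsynonymous.
Codon 4: UCC Ser / UUG Leu — nonsynonymous.
Codon 5: AUA Ile / AUA Ile — identical.
Codon 6: CCU Pro / CCU Pro — identical.
Codon 7: ACC Thr / CGC Arg — nonsynonymous.
Codon 8: UGC Cys / UGC Cys — identical.
Nonsynonymous differences: 4.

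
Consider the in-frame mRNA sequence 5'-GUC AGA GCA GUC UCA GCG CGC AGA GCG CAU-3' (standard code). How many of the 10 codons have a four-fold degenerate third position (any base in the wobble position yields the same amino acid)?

Codon 1 GUC (Val): third position 4-fold.
Codon 2 AGA (Arg): third position 2-fold.
Codon 3 GCA (Ala): third position 4-fold.
Codon 4 GUC (Val): third position 4-fold.
Codon 5 UCA (Ser): third position 4-fold.
Codon 6 GCG (Ala): third position 4-fold.
Codon 7 CGC (Arg): third position 4-fold.
Codon 8 AGA (Arg): third position 2-fold.
Codon 9 GCG (Ala): third position 4-fold.
Codon 10 CAU (His): third position 2-fold.
Four-fold degenerate third positions: 7.

7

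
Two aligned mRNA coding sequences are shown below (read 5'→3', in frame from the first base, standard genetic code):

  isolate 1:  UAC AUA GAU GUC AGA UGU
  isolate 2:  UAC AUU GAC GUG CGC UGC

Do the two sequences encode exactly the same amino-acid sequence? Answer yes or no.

Codon 1: UAC Tyr / UAC Tyr — identical.
Codon 2: AUA Ile / AUU Ile — synonymous.
Codon 3: GAU Asp / GAC Asp — synonymous.
Codon 4: GUC Val / GUG Val — synonymous.
Codon 5: AGA Arg / CGC Arg — synonymous.
Codon 6: UGU Cys / UGC Cys — synonymous.
Nonsynonymous differences: 0 → same protein.

yes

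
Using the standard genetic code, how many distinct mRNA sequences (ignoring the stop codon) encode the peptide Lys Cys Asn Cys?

Lys: 2 codons.
Cys: 2 codons.
Asn: 2 codons.
Cys: 2 codons.
2 × 2 × 2 × 2 = 16.

16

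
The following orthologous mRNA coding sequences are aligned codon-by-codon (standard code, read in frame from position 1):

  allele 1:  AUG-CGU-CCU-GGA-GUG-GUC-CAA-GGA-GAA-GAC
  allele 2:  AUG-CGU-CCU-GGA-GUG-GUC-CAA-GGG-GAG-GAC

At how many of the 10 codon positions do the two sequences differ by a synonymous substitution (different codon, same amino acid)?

2

Codon 1: AUG Met / AUG Met — identical.
Codon 2: CGU Arg / CGU Arg — identical.
Codon 3: CCU Pro / CCU Pro — identical.
Codon 4: GGA Gly / GGA Gly — identical.
Codon 5: GUG Val / GUG Val — identical.
Codon 6: GUC Val / GUC Val — identical.
Codon 7: CAA Gln / CAA Gln — identical.
Codon 8: GGA Gly / GGG Gly — synonymous.
Codon 9: GAA Glu / GAG Glu — synonymous.
Codon 10: GAC Asp / GAC Asp — identical.
Synonymous differences: 2.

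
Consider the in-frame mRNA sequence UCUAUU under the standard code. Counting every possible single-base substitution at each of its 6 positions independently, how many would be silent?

Codon 1 (UCU, Ser): 3 synonymous substitutions.
Codon 2 (AUU, Ile): 2 synonymous substitutions.
Total: 3 + 2 = 5.

5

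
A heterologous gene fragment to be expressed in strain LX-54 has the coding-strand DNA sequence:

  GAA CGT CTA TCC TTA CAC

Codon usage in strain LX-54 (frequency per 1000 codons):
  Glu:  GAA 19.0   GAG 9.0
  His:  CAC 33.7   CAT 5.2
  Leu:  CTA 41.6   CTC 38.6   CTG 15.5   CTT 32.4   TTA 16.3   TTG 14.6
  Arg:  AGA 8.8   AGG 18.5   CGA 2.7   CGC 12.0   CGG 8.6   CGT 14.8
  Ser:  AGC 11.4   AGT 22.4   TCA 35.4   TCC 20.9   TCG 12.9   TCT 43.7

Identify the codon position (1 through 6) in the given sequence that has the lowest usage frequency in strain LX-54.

2

Codon 1 GAA (Glu): 19.0 per 1000.
Codon 2 CGT (Arg): 14.8 per 1000.
Codon 3 CTA (Leu): 41.6 per 1000.
Codon 4 TCC (Ser): 20.9 per 1000.
Codon 5 TTA (Leu): 16.3 per 1000.
Codon 6 CAC (His): 33.7 per 1000.
Lowest frequency is 14.8 at codon 2.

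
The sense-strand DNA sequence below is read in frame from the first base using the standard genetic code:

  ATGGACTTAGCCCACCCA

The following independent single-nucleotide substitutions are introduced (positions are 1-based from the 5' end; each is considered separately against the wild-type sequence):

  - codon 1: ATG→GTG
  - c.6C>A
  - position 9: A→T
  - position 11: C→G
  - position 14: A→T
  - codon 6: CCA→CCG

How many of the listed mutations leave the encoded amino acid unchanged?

Codon 1: ATG (Met) → GTG (Val) — missense.
Codon 2: GAC (Asp) → GAA (Glu) — missense.
Codon 3: TTA (Leu) → TTT (Phe) — missense.
Codon 4: GCC (Ala) → GGC (Gly) — missense.
Codon 5: CAC (His) → CTC (Leu) — missense.
Codon 6: CCA (Pro) → CCG (Pro) — synonymous.
Synonymous: 1 of 6.

1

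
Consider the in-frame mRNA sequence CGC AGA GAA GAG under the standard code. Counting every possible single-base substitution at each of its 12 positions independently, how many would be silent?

7

Codon 1 (CGC, Arg): 3 synonymous substitutions.
Codon 2 (AGA, Arg): 2 synonymous substitutions.
Codon 3 (GAA, Glu): 1 synonymous substitution.
Codon 4 (GAG, Glu): 1 synonymous substitution.
Total: 3 + 2 + 1 + 1 = 7.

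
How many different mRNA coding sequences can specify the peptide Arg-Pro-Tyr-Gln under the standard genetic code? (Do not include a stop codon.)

Arg: 6 codons.
Pro: 4 codons.
Tyr: 2 codons.
Gln: 2 codons.
6 × 4 × 2 × 2 = 96.

96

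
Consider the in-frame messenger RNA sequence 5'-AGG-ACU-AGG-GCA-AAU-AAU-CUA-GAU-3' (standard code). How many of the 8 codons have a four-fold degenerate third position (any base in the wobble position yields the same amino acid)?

Codon 1 AGG (Arg): third position 2-fold.
Codon 2 ACU (Thr): third position 4-fold.
Codon 3 AGG (Arg): third position 2-fold.
Codon 4 GCA (Ala): third position 4-fold.
Codon 5 AAU (Asn): third position 2-fold.
Codon 6 AAU (Asn): third position 2-fold.
Codon 7 CUA (Leu): third position 4-fold.
Codon 8 GAU (Asp): third position 2-fold.
Four-fold degenerate third positions: 3.

3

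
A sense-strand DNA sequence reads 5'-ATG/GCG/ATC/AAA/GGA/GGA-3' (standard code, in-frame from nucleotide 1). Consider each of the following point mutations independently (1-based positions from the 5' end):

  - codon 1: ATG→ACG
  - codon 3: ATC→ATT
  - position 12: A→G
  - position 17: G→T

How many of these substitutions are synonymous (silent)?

2

Codon 1: ATG (Met) → ACG (Thr) — missense.
Codon 3: ATC (Ile) → ATT (Ile) — synonymous.
Codon 4: AAA (Lys) → AAG (Lys) — synonymous.
Codon 6: GGA (Gly) → GTA (Val) — missense.
Synonymous: 2 of 4.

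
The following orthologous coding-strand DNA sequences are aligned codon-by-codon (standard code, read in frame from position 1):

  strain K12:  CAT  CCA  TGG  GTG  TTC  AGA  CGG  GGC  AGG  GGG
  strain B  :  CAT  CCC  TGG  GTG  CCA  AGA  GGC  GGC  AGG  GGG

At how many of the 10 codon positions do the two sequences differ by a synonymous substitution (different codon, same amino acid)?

1

Codon 1: CAT His / CAT His — identical.
Codon 2: CCA Pro / CCC Pro — synonymous.
Codon 3: TGG Trp / TGG Trp — identical.
Codon 4: GTG Val / GTG Val — identical.
Codon 5: TTC Phe / CCA Pro — nonsynonymous.
Codon 6: AGA Arg / AGA Arg — identical.
Codon 7: CGG Arg / GGC Gly — nonsynonymous.
Codon 8: GGC Gly / GGC Gly — identical.
Codon 9: AGG Arg / AGG Arg — identical.
Codon 10: GGG Gly / GGG Gly — identical.
Synonymous differences: 1.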